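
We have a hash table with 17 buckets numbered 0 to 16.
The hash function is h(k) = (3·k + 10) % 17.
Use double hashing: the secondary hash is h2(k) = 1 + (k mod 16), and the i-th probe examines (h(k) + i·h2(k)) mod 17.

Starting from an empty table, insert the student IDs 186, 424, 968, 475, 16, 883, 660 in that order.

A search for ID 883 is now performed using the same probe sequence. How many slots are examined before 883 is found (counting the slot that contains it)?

186: h=7 => slot 7
424: h=7, h2=9, probe 7,16 => slot 16
968: h=7, h2=9, probe 7,16,8 => slot 8
475: h=7, h2=12, probe 7,2 => slot 2
16: h=7, h2=1, probe 7,8,9 => slot 9
883: h=7, h2=4, probe 7,11 => slot 11
660: h=1 => slot 1
Table: [-, 660, 475, -, -, -, -, 186, 968, 16, -, 883, -, -, -, -, 424]
Lookup 883: h=7, h2=4, probe 7,11 → found at 11.

2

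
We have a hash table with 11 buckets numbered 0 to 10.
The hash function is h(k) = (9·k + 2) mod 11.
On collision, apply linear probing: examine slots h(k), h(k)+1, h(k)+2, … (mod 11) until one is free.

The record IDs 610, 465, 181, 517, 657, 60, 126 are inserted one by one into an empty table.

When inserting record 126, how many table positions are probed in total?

4

610: h=3 → slot 3
465: h=7 → slot 7
181: h=3, probe 3,4 → slot 4
517: h=2 → slot 2
657: h=8 → slot 8
60: h=3, probe 3,4,5 → slot 5
126: h=3, probe 3,4,5,6 → slot 6
Table: [∅, ∅, 517, 610, 181, 60, 126, 465, 657, ∅, ∅]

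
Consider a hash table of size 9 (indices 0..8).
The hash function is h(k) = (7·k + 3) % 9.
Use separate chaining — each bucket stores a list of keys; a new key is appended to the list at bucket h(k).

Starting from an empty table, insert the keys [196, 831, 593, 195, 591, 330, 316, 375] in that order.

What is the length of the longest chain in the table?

4

196 → bucket 7
831 → bucket 6
593 → bucket 5
195 → bucket 0
591 → bucket 0 (collision)
330 → bucket 0 (collision)
316 → bucket 1
375 → bucket 0 (collision)
Final buckets:
0: 195 -> 591 -> 330 -> 375
1: 316
2: _
3: _
4: _
5: 593
6: 831
7: 196
8: _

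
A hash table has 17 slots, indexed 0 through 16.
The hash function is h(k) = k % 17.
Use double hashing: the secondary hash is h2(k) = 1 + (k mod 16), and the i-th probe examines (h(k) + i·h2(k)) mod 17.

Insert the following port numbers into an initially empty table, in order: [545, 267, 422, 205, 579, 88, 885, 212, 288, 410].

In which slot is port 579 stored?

545 hashes to 1; slot 1 is free -> place at 1.
267 hashes to 12; slot 12 is free -> place at 12.
422 hashes to 14; slot 14 is free -> place at 14.
205 hashes to 1, h2=14; 1 taken -> place at 15.
579 hashes to 1, h2=4; 1 taken -> place at 5.
88 hashes to 3; slot 3 is free -> place at 3.
885 hashes to 1, h2=6; 1 taken -> place at 7.
212 hashes to 8; slot 8 is free -> place at 8.
288 hashes to 16; slot 16 is free -> place at 16.
410 hashes to 2; slot 2 is free -> place at 2.
Table: [-, 545, 410, 88, -, 579, -, 885, 212, -, -, -, 267, -, 422, 205, 288]

5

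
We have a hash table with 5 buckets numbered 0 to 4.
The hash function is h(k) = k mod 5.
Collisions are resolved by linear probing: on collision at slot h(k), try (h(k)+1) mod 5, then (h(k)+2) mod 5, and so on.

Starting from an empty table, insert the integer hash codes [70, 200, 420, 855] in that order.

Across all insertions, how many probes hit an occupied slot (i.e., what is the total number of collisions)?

70: h=0 → slot 0
200: h=0, probe 0,1 → slot 1
420: h=0, probe 0,1,2 → slot 2
855: h=0, probe 0,1,2,3 → slot 3
Table: [70, 200, 420, 855, -]

6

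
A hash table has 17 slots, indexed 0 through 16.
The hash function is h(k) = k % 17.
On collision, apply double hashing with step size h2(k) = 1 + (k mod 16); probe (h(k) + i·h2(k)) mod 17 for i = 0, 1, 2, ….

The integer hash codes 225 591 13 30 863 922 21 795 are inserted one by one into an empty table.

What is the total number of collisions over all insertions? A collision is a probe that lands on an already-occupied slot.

7

225 hashes to 4; slot 4 is free -> place at 4.
591 hashes to 13; slot 13 is free -> place at 13.
13 hashes to 13, h2=14; 13 taken -> place at 10.
30 hashes to 13, h2=15; 13 taken -> place at 11.
863 hashes to 13, h2=16; 13 taken -> place at 12.
922 hashes to 4, h2=11; 4 taken -> place at 15.
21 hashes to 4, h2=6; 4,10 taken -> place at 16.
795 hashes to 13, h2=12; 13 taken -> place at 8.
Table: [_, _, _, _, 225, _, _, _, 795, _, 13, 30, 863, 591, _, 922, 21]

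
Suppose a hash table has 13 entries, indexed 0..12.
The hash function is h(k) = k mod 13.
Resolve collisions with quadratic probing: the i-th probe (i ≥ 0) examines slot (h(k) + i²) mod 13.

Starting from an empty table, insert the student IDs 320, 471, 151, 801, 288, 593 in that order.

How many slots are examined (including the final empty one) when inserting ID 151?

320: h=8 -> slot 8
471: h=3 -> slot 3
151: h=8, probe 8,9 -> slot 9
801: h=8, probe 8,9,12 -> slot 12
288: h=2 -> slot 2
593: h=8, probe 8,9,12,4 -> slot 4
Table: [-, -, 288, 471, 593, -, -, -, 320, 151, -, -, 801]

2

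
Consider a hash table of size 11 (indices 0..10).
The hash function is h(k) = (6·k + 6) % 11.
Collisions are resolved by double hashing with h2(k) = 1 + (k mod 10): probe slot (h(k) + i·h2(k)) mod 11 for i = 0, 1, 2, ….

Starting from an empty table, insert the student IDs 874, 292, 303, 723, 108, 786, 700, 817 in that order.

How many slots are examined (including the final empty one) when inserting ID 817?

3

874 hashes to 3; slot 3 is free => place at 3.
292 hashes to 9; slot 9 is free => place at 9.
303 hashes to 9, h2=4; 9 taken => place at 2.
723 hashes to 10; slot 10 is free => place at 10.
108 hashes to 5; slot 5 is free => place at 5.
786 hashes to 3, h2=7; 3,10 taken => place at 6.
700 hashes to 4; slot 4 is free => place at 4.
817 hashes to 2, h2=8; 2,10 taken => place at 7.
Table: [-, -, 303, 874, 700, 108, 786, 817, -, 292, 723]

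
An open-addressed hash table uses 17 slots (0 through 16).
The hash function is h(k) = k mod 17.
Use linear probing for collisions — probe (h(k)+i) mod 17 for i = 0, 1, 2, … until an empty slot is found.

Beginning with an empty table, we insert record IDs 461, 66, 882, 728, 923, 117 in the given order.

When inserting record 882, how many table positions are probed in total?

2

Insert 461: h=2, slot 2 empty -> index 2.
Insert 66: h=15, slot 15 empty -> index 15.
Insert 882: h=15, slot 15 occupied -> index 16.
Insert 728: h=14, slot 14 empty -> index 14.
Insert 923: h=5, slot 5 empty -> index 5.
Insert 117: h=15, slots 15,16 occupied -> index 0.
Table: [117, ., 461, ., ., 923, ., ., ., ., ., ., ., ., 728, 66, 882]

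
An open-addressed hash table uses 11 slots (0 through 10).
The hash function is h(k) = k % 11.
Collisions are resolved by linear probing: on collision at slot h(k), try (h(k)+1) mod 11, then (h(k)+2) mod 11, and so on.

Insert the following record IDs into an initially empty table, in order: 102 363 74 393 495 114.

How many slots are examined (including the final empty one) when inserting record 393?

Insert 102: h=3, slot 3 empty => index 3.
Insert 363: h=0, slot 0 empty => index 0.
Insert 74: h=8, slot 8 empty => index 8.
Insert 393: h=8, slot 8 occupied => index 9.
Insert 495: h=0, slot 0 occupied => index 1.
Insert 114: h=4, slot 4 empty => index 4.
Table: [363, 495, —, 102, 114, —, —, —, 74, 393, —]

2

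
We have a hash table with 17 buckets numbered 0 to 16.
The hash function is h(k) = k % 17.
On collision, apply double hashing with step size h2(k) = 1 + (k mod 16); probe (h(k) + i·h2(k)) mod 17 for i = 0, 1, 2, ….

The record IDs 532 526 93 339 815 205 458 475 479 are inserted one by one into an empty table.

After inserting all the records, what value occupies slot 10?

458

532 hashes to 5; slot 5 is free -> place at 5.
526 hashes to 16; slot 16 is free -> place at 16.
93 hashes to 8; slot 8 is free -> place at 8.
339 hashes to 16, h2=4; 16 taken -> place at 3.
815 hashes to 16, h2=16; 16 taken -> place at 15.
205 hashes to 1; slot 1 is free -> place at 1.
458 hashes to 16, h2=11; 16 taken -> place at 10.
475 hashes to 16, h2=12; 16 taken -> place at 11.
479 hashes to 3, h2=16; 3 taken -> place at 2.
Table: [∅, 205, 479, 339, ∅, 532, ∅, ∅, 93, ∅, 458, 475, ∅, ∅, ∅, 815, 526]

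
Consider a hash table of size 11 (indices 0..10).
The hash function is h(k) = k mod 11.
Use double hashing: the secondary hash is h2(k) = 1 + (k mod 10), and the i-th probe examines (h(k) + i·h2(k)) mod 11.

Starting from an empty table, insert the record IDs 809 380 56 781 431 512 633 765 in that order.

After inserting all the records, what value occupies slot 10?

Insert 809: h=6, slot 6 empty -> index 6.
Insert 380: h=6, h2=1, slot 6 occupied -> index 7.
Insert 56: h=1, slot 1 empty -> index 1.
Insert 781: h=0, slot 0 empty -> index 0.
Insert 431: h=2, slot 2 empty -> index 2.
Insert 512: h=6, h2=3, slot 6 occupied -> index 9.
Insert 633: h=6, h2=4, slot 6 occupied -> index 10.
Insert 765: h=6, h2=6, slots 6,1,7,2 occupied -> index 8.
Table: [781, 56, 431, _, _, _, 809, 380, 765, 512, 633]

633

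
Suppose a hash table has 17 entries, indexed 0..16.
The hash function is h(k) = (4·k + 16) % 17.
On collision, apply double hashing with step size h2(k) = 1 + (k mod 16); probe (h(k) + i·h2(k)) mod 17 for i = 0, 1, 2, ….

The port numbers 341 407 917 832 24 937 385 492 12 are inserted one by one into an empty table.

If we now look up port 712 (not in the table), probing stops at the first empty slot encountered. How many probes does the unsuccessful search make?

Insert 341: h=3, slot 3 empty → index 3.
Insert 407: h=12, slot 12 empty → index 12.
Insert 917: h=12, h2=6, slot 12 occupied → index 1.
Insert 832: h=12, h2=1, slot 12 occupied → index 13.
Insert 24: h=10, slot 10 empty → index 10.
Insert 937: h=7, slot 7 empty → index 7.
Insert 385: h=9, slot 9 empty → index 9.
Insert 492: h=12, h2=13, slot 12 occupied → index 8.
Insert 12: h=13, h2=13, slots 13,9 occupied → index 5.
Table: [_, 917, _, 341, _, 12, _, 937, 492, 385, 24, _, 407, 832, _, _, _]
Lookup 712: h=8, h2=9, probe 8,0 → slot 0 empty, not found.

2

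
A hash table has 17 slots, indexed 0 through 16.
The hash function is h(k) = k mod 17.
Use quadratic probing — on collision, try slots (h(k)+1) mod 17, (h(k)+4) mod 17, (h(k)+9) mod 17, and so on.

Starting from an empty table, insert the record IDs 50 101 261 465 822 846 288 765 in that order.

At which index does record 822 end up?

Insert 50: h=16, slot 16 empty -> index 16.
Insert 101: h=16, slot 16 occupied -> index 0.
Insert 261: h=6, slot 6 empty -> index 6.
Insert 465: h=6, slot 6 occupied -> index 7.
Insert 822: h=6, slots 6,7 occupied -> index 10.
Insert 846: h=13, slot 13 empty -> index 13.
Insert 288: h=16, slots 16,0 occupied -> index 3.
Insert 765: h=0, slot 0 occupied -> index 1.
Table: [101, 765, —, 288, —, —, 261, 465, —, —, 822, —, —, 846, —, —, 50]

10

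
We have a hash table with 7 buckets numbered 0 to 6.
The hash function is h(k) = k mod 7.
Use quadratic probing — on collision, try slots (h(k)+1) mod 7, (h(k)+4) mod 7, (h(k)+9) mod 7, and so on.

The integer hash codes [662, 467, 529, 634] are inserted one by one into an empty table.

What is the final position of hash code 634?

6

Insert 662: h=4, slot 4 empty → index 4.
Insert 467: h=5, slot 5 empty → index 5.
Insert 529: h=4, slots 4,5 occupied → index 1.
Insert 634: h=4, slots 4,5,1 occupied → index 6.
Table: [., 529, ., ., 662, 467, 634]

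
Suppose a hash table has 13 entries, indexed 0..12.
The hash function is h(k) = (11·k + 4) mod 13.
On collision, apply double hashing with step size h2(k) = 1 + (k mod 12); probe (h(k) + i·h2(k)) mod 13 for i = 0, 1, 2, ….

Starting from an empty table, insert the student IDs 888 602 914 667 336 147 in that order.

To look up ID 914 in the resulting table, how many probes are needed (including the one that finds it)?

3

Insert 888: h=9, slot 9 empty => index 9.
Insert 602: h=9, h2=3, slot 9 occupied => index 12.
Insert 914: h=9, h2=3, slots 9,12 occupied => index 2.
Insert 667: h=9, h2=8, slot 9 occupied => index 4.
Insert 336: h=8, slot 8 empty => index 8.
Insert 147: h=9, h2=4, slot 9 occupied => index 0.
Table: [147, -, 914, -, 667, -, -, -, 336, 888, -, -, 602]
Lookup 914: h=9, h2=3, probe 9,12,2 → found at 2.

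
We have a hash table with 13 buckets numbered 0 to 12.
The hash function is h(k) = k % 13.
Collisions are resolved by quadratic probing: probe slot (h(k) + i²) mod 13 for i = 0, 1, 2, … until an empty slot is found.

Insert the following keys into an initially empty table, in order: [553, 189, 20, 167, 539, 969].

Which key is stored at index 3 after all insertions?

Insert 553: h=7, slot 7 empty → index 7.
Insert 189: h=7, slot 7 occupied → index 8.
Insert 20: h=7, slots 7,8 occupied → index 11.
Insert 167: h=11, slot 11 occupied → index 12.
Insert 539: h=6, slot 6 empty → index 6.
Insert 969: h=7, slots 7,8,11 occupied → index 3.
Table: [., ., ., 969, ., ., 539, 553, 189, ., ., 20, 167]

969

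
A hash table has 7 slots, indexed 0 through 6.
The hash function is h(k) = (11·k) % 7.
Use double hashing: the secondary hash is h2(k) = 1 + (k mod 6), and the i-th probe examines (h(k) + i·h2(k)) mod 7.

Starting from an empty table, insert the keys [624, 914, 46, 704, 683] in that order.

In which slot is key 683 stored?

1

624 hashes to 4; slot 4 is free -> place at 4.
914 hashes to 2; slot 2 is free -> place at 2.
46 hashes to 2, h2=5; 2 taken -> place at 0.
704 hashes to 2, h2=3; 2 taken -> place at 5.
683 hashes to 2, h2=6; 2 taken -> place at 1.
Table: [46, 683, 914, -, 624, 704, -]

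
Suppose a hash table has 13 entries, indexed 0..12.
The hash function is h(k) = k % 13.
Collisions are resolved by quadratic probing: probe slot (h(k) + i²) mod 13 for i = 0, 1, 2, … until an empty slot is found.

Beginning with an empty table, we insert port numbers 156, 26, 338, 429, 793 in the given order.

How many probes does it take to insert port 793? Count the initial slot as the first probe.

156 hashes to 0; slot 0 is free → place at 0.
26 hashes to 0; 0 taken → place at 1.
338 hashes to 0; 0,1 taken → place at 4.
429 hashes to 0; 0,1,4 taken → place at 9.
793 hashes to 0; 0,1,4,9 taken → place at 3.
Table: [156, 26, ., 793, 338, ., ., ., ., 429, ., ., .]

5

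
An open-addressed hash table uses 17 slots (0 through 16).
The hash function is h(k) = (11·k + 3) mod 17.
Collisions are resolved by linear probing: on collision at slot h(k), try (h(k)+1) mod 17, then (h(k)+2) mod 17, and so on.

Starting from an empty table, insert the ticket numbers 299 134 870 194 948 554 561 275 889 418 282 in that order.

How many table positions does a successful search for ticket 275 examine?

299 hashes to 11; slot 11 is free → place at 11.
134 hashes to 15; slot 15 is free → place at 15.
870 hashes to 2; slot 2 is free → place at 2.
194 hashes to 12; slot 12 is free → place at 12.
948 hashes to 10; slot 10 is free → place at 10.
554 hashes to 11; 11,12 taken → place at 13.
561 hashes to 3; slot 3 is free → place at 3.
275 hashes to 2; 2,3 taken → place at 4.
889 hashes to 7; slot 7 is free → place at 7.
418 hashes to 11; 11,12,13 taken → place at 14.
282 hashes to 11; 11,12,13,14,15 taken → place at 16.
Table: [-, -, 870, 561, 275, -, -, 889, -, -, 948, 299, 194, 554, 418, 134, 282]
Lookup 275: h=2, probe 2,3,4 → found at 4.

3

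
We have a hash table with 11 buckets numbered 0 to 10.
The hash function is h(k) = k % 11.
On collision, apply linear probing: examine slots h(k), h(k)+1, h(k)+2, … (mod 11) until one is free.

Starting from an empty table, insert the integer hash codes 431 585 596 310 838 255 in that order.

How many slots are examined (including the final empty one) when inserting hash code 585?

2

431 hashes to 2; slot 2 is free → place at 2.
585 hashes to 2; 2 taken → place at 3.
596 hashes to 2; 2,3 taken → place at 4.
310 hashes to 2; 2,3,4 taken → place at 5.
838 hashes to 2; 2,3,4,5 taken → place at 6.
255 hashes to 2; 2,3,4,5,6 taken → place at 7.
Table: [-, -, 431, 585, 596, 310, 838, 255, -, -, -]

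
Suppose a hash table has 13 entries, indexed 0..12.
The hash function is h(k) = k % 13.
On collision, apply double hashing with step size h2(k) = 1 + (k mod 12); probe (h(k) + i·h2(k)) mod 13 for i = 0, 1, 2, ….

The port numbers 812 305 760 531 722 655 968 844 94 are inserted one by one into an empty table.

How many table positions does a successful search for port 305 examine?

Insert 812: h=6, slot 6 empty -> index 6.
Insert 305: h=6, h2=6, slot 6 occupied -> index 12.
Insert 760: h=6, h2=5, slot 6 occupied -> index 11.
Insert 531: h=11, h2=4, slot 11 occupied -> index 2.
Insert 722: h=7, slot 7 empty -> index 7.
Insert 655: h=5, slot 5 empty -> index 5.
Insert 968: h=6, h2=9, slots 6,2,11,7 occupied -> index 3.
Insert 844: h=12, h2=5, slot 12 occupied -> index 4.
Insert 94: h=3, h2=11, slot 3 occupied -> index 1.
Table: [∅, 94, 531, 968, 844, 655, 812, 722, ∅, ∅, ∅, 760, 305]
Lookup 305: h=6, h2=6, probe 6,12 → found at 12.

2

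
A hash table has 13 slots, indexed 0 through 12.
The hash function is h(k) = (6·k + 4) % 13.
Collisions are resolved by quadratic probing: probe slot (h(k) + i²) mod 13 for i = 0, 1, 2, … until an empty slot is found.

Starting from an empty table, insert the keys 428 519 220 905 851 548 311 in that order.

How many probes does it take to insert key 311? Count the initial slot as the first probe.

4

428: h=11 -> slot 11
519: h=11, probe 11,12 -> slot 12
220: h=11, probe 11,12,2 -> slot 2
905: h=0 -> slot 0
851: h=1 -> slot 1
548: h=3 -> slot 3
311: h=11, probe 11,12,2,7 -> slot 7
Table: [905, 851, 220, 548, ., ., ., 311, ., ., ., 428, 519]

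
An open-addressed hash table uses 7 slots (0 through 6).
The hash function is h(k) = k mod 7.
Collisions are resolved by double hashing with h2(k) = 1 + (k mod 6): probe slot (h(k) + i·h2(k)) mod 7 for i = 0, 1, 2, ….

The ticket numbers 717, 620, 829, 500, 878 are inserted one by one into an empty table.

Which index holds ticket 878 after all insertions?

Insert 717: h=3, slot 3 empty → index 3.
Insert 620: h=4, slot 4 empty → index 4.
Insert 829: h=3, h2=2, slot 3 occupied → index 5.
Insert 500: h=3, h2=3, slot 3 occupied → index 6.
Insert 878: h=3, h2=3, slots 3,6 occupied → index 2.
Table: [_, _, 878, 717, 620, 829, 500]

2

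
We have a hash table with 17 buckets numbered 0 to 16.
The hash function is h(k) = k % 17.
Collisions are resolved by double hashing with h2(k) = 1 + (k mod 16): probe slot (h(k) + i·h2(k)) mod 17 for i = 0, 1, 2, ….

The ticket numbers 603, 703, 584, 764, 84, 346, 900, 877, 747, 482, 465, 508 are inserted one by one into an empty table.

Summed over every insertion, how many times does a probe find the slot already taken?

14

603 hashes to 8; slot 8 is free -> place at 8.
703 hashes to 6; slot 6 is free -> place at 6.
584 hashes to 6, h2=9; 6 taken -> place at 15.
764 hashes to 16; slot 16 is free -> place at 16.
84 hashes to 16, h2=5; 16 taken -> place at 4.
346 hashes to 6, h2=11; 6 taken -> place at 0.
900 hashes to 16, h2=5; 16,4 taken -> place at 9.
877 hashes to 10; slot 10 is free -> place at 10.
747 hashes to 16, h2=12; 16 taken -> place at 11.
482 hashes to 6, h2=3; 6,9 taken -> place at 12.
465 hashes to 6, h2=2; 6,8,10,12 taken -> place at 14.
508 hashes to 15, h2=13; 15,11 taken -> place at 7.
Table: [346, _, _, _, 84, _, 703, 508, 603, 900, 877, 747, 482, _, 465, 584, 764]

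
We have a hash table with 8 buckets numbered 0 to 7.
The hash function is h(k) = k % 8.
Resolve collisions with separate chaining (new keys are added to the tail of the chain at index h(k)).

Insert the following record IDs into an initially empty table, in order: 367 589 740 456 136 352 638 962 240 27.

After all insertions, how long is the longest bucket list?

Insert 367: h=7, bucket 7 empty -> new chain.
Insert 589: h=5, bucket 5 empty -> new chain.
Insert 740: h=4, bucket 4 empty -> new chain.
Insert 456: h=0, bucket 0 empty -> new chain.
Insert 136: h=0, bucket 0 nonempty -> append to chain.
Insert 352: h=0, bucket 0 nonempty -> append to chain.
Insert 638: h=6, bucket 6 empty -> new chain.
Insert 962: h=2, bucket 2 empty -> new chain.
Insert 240: h=0, bucket 0 nonempty -> append to chain.
Insert 27: h=3, bucket 3 empty -> new chain.
Final buckets:
0: 456 -> 136 -> 352 -> 240
1: ∅
2: 962
3: 27
4: 740
5: 589
6: 638
7: 367

4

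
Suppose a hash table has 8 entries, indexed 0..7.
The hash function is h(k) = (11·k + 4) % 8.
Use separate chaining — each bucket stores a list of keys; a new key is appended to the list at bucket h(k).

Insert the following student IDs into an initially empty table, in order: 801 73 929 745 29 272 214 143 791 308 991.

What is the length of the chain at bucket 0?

Insert 801: h=7, bucket 7 empty -> new chain.
Insert 73: h=7, bucket 7 nonempty -> append to chain.
Insert 929: h=7, bucket 7 nonempty -> append to chain.
Insert 745: h=7, bucket 7 nonempty -> append to chain.
Insert 29: h=3, bucket 3 empty -> new chain.
Insert 272: h=4, bucket 4 empty -> new chain.
Insert 214: h=6, bucket 6 empty -> new chain.
Insert 143: h=1, bucket 1 empty -> new chain.
Insert 791: h=1, bucket 1 nonempty -> append to chain.
Insert 308: h=0, bucket 0 empty -> new chain.
Insert 991: h=1, bucket 1 nonempty -> append to chain.
Final buckets:
0: 308
1: 143 -> 791 -> 991
2: —
3: 29
4: 272
5: —
6: 214
7: 801 -> 73 -> 929 -> 745

1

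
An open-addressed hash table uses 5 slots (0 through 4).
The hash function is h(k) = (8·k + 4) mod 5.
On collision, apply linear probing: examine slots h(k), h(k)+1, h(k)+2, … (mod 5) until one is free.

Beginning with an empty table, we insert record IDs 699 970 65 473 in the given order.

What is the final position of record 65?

699 hashes to 1; slot 1 is free → place at 1.
970 hashes to 4; slot 4 is free → place at 4.
65 hashes to 4; 4 taken → place at 0.
473 hashes to 3; slot 3 is free → place at 3.
Table: [65, 699, -, 473, 970]

0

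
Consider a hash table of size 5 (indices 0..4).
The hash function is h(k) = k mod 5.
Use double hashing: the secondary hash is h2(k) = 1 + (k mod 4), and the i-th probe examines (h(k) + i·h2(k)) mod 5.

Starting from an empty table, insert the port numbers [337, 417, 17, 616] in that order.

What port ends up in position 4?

417

337 hashes to 2; slot 2 is free → place at 2.
417 hashes to 2, h2=2; 2 taken → place at 4.
17 hashes to 2, h2=2; 2,4 taken → place at 1.
616 hashes to 1, h2=1; 1,2 taken → place at 3.
Table: [∅, 17, 337, 616, 417]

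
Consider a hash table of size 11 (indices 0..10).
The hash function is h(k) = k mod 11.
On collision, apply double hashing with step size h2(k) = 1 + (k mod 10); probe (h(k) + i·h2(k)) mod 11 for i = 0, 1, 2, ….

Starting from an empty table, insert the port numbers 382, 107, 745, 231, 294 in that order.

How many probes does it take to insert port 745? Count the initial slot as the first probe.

2

382: h=8 -> slot 8
107: h=8, h2=8, probe 8,5 -> slot 5
745: h=8, h2=6, probe 8,3 -> slot 3
231: h=0 -> slot 0
294: h=8, h2=5, probe 8,2 -> slot 2
Table: [231, ∅, 294, 745, ∅, 107, ∅, ∅, 382, ∅, ∅]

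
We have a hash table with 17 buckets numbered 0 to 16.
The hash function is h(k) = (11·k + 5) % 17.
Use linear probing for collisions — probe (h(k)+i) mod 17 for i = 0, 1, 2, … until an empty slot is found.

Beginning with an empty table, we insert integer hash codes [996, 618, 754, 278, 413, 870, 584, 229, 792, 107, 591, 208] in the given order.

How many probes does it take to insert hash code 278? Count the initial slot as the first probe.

Insert 996: h=13, slot 13 empty -> index 13.
Insert 618: h=3, slot 3 empty -> index 3.
Insert 754: h=3, slot 3 occupied -> index 4.
Insert 278: h=3, slots 3,4 occupied -> index 5.
Insert 413: h=9, slot 9 empty -> index 9.
Insert 870: h=4, slots 4,5 occupied -> index 6.
Insert 584: h=3, slots 3,4,5,6 occupied -> index 7.
Insert 229: h=8, slot 8 empty -> index 8.
Insert 792: h=13, slot 13 occupied -> index 14.
Insert 107: h=9, slot 9 occupied -> index 10.
Insert 591: h=12, slot 12 empty -> index 12.
Insert 208: h=15, slot 15 empty -> index 15.
Table: [_, _, _, 618, 754, 278, 870, 584, 229, 413, 107, _, 591, 996, 792, 208, _]

3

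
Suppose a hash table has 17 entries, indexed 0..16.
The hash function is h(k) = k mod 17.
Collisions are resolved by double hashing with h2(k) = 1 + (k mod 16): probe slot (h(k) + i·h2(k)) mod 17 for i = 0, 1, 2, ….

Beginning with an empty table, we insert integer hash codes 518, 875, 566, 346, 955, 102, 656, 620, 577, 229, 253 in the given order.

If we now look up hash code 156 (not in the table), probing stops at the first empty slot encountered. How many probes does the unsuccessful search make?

7

518: h=8 => slot 8
875: h=8, h2=12, probe 8,3 => slot 3
566: h=5 => slot 5
346: h=6 => slot 6
955: h=3, h2=12, probe 3,15 => slot 15
102: h=0 => slot 0
656: h=10 => slot 10
620: h=8, h2=13, probe 8,4 => slot 4
577: h=16 => slot 16
229: h=8, h2=6, probe 8,14 => slot 14
253: h=15, h2=14, probe 15,12 => slot 12
Table: [102, _, _, 875, 620, 566, 346, _, 518, _, 656, _, 253, _, 229, 955, 577]
Lookup 156: h=3, h2=13, probe 3,16,12,8,4,0,13 → slot 13 empty, not found.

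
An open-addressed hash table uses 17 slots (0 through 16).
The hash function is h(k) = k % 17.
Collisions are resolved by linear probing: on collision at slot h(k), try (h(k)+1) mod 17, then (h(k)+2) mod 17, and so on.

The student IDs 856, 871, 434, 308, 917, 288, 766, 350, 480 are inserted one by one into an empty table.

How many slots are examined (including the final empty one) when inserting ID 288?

856: h=6 → slot 6
871: h=4 → slot 4
434: h=9 → slot 9
308: h=2 → slot 2
917: h=16 → slot 16
288: h=16, probe 16,0 → slot 0
766: h=1 → slot 1
350: h=10 → slot 10
480: h=4, probe 4,5 → slot 5
Table: [288, 766, 308, ∅, 871, 480, 856, ∅, ∅, 434, 350, ∅, ∅, ∅, ∅, ∅, 917]

2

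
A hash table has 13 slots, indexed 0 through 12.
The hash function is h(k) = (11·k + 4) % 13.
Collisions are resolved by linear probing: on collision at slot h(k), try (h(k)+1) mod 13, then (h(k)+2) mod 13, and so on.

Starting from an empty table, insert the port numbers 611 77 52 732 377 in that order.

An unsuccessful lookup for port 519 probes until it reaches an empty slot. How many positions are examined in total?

3

611: h=4 -> slot 4
77: h=6 -> slot 6
52: h=4, probe 4,5 -> slot 5
732: h=9 -> slot 9
377: h=4, probe 4,5,6,7 -> slot 7
Table: [∅, ∅, ∅, ∅, 611, 52, 77, 377, ∅, 732, ∅, ∅, ∅]
Lookup 519: h=6, probe 6,7,8 → slot 8 empty, not found.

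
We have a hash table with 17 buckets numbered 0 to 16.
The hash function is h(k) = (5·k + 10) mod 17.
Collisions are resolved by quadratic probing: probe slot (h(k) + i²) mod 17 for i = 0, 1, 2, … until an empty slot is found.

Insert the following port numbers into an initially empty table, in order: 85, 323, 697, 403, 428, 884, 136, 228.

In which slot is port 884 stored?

9

85: h=10 -> slot 10
323: h=10, probe 10,11 -> slot 11
697: h=10, probe 10,11,14 -> slot 14
403: h=2 -> slot 2
428: h=8 -> slot 8
884: h=10, probe 10,11,14,2,9 -> slot 9
136: h=10, probe 10,11,14,2,9,1 -> slot 1
228: h=11, probe 11,12 -> slot 12
Table: [—, 136, 403, —, —, —, —, —, 428, 884, 85, 323, 228, —, 697, —, —]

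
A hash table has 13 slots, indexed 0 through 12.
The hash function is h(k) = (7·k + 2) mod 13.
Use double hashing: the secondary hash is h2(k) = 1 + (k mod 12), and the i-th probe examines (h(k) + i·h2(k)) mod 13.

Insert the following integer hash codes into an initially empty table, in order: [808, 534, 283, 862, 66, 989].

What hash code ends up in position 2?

Insert 808: h=3, slot 3 empty → index 3.
Insert 534: h=9, slot 9 empty → index 9.
Insert 283: h=7, slot 7 empty → index 7.
Insert 862: h=4, slot 4 empty → index 4.
Insert 66: h=9, h2=7, slots 9,3 occupied → index 10.
Insert 989: h=9, h2=6, slot 9 occupied → index 2.
Table: [-, -, 989, 808, 862, -, -, 283, -, 534, 66, -, -]

989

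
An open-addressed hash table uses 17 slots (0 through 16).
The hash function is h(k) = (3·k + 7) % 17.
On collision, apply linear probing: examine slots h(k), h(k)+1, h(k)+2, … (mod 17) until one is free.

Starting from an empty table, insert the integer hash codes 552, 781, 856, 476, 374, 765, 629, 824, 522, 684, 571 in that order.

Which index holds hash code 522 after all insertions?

552: h=14 -> slot 14
781: h=4 -> slot 4
856: h=8 -> slot 8
476: h=7 -> slot 7
374: h=7, probe 7,8,9 -> slot 9
765: h=7, probe 7,8,9,10 -> slot 10
629: h=7, probe 7,8,9,10,11 -> slot 11
824: h=14, probe 14,15 -> slot 15
522: h=9, probe 9,10,11,12 -> slot 12
684: h=2 -> slot 2
571: h=3 -> slot 3
Table: [_, _, 684, 571, 781, _, _, 476, 856, 374, 765, 629, 522, _, 552, 824, _]

12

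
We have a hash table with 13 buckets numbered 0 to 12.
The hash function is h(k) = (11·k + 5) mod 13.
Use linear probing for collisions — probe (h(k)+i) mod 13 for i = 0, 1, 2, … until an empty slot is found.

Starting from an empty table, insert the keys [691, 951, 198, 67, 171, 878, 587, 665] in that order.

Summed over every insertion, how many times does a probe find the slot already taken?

18

691: h=1 -> slot 1
951: h=1, probe 1,2 -> slot 2
198: h=12 -> slot 12
67: h=1, probe 1,2,3 -> slot 3
171: h=1, probe 1,2,3,4 -> slot 4
878: h=4, probe 4,5 -> slot 5
587: h=1, probe 1,2,3,4,5,6 -> slot 6
665: h=1, probe 1,2,3,4,5,6,7 -> slot 7
Table: [—, 691, 951, 67, 171, 878, 587, 665, —, —, —, —, 198]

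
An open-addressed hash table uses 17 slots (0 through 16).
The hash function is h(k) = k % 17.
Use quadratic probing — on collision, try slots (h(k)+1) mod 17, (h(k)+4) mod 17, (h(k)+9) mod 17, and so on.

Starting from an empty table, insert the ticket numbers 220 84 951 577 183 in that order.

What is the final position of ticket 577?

220 hashes to 16; slot 16 is free → place at 16.
84 hashes to 16; 16 taken → place at 0.
951 hashes to 16; 16,0 taken → place at 3.
577 hashes to 16; 16,0,3 taken → place at 8.
183 hashes to 13; slot 13 is free → place at 13.
Table: [84, _, _, 951, _, _, _, _, 577, _, _, _, _, 183, _, _, 220]

8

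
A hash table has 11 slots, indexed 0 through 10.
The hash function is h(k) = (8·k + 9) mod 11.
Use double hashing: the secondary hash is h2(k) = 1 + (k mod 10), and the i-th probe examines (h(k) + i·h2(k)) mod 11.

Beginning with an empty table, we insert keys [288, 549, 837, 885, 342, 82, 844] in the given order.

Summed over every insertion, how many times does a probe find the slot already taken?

2

288 hashes to 3; slot 3 is free -> place at 3.
549 hashes to 1; slot 1 is free -> place at 1.
837 hashes to 6; slot 6 is free -> place at 6.
885 hashes to 5; slot 5 is free -> place at 5.
342 hashes to 6, h2=3; 6 taken -> place at 9.
82 hashes to 5, h2=3; 5 taken -> place at 8.
844 hashes to 7; slot 7 is free -> place at 7.
Table: [_, 549, _, 288, _, 885, 837, 844, 82, 342, _]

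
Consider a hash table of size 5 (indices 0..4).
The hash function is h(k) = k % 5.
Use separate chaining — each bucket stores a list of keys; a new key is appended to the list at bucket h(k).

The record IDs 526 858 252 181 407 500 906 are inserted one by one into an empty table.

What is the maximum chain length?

526 -> bucket 1
858 -> bucket 3
252 -> bucket 2
181 -> bucket 1 (collision)
407 -> bucket 2 (collision)
500 -> bucket 0
906 -> bucket 1 (collision)
Final buckets:
0: 500
1: 526 -> 181 -> 906
2: 252 -> 407
3: 858
4: _

3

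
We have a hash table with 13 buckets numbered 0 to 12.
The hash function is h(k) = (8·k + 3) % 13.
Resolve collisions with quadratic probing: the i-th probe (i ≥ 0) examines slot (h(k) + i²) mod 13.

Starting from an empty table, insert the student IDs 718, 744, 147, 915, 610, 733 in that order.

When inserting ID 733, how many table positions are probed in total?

2

718 hashes to 1; slot 1 is free -> place at 1.
744 hashes to 1; 1 taken -> place at 2.
147 hashes to 9; slot 9 is free -> place at 9.
915 hashes to 4; slot 4 is free -> place at 4.
610 hashes to 8; slot 8 is free -> place at 8.
733 hashes to 4; 4 taken -> place at 5.
Table: [—, 718, 744, —, 915, 733, —, —, 610, 147, —, —, —]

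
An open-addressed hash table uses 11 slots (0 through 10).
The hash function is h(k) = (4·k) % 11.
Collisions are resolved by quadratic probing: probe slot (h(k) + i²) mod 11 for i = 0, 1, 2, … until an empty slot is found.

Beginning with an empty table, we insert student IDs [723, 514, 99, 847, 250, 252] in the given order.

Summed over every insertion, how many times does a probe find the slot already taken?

6

723 hashes to 10; slot 10 is free => place at 10.
514 hashes to 10; 10 taken => place at 0.
99 hashes to 0; 0 taken => place at 1.
847 hashes to 0; 0,1 taken => place at 4.
250 hashes to 10; 10,0 taken => place at 3.
252 hashes to 7; slot 7 is free => place at 7.
Table: [514, 99, _, 250, 847, _, _, 252, _, _, 723]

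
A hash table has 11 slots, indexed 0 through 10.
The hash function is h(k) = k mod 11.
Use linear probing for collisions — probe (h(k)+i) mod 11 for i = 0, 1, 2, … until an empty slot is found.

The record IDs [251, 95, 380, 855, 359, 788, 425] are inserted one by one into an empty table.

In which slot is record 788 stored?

0

251: h=9 → slot 9
95: h=7 → slot 7
380: h=6 → slot 6
855: h=8 → slot 8
359: h=7, probe 7,8,9,10 → slot 10
788: h=7, probe 7,8,9,10,0 → slot 0
425: h=7, probe 7,8,9,10,0,1 → slot 1
Table: [788, 425, —, —, —, —, 380, 95, 855, 251, 359]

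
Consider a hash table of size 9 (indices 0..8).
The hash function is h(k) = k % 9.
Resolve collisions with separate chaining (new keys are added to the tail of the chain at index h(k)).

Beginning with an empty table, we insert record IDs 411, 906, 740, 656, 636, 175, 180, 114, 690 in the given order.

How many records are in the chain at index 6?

411 -> bucket 6
906 -> bucket 6 (collision)
740 -> bucket 2
656 -> bucket 8
636 -> bucket 6 (collision)
175 -> bucket 4
180 -> bucket 0
114 -> bucket 6 (collision)
690 -> bucket 6 (collision)
Final buckets:
0: 180
1: —
2: 740
3: —
4: 175
5: —
6: 411 -> 906 -> 636 -> 114 -> 690
7: —
8: 656

5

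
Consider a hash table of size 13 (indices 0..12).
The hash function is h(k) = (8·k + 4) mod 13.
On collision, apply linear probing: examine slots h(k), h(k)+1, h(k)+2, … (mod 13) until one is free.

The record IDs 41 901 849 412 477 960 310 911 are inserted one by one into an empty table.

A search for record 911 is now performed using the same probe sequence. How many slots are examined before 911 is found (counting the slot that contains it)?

5

Insert 41: h=7, slot 7 empty → index 7.
Insert 901: h=10, slot 10 empty → index 10.
Insert 849: h=10, slot 10 occupied → index 11.
Insert 412: h=11, slot 11 occupied → index 12.
Insert 477: h=11, slots 11,12 occupied → index 0.
Insert 960: h=1, slot 1 empty → index 1.
Insert 310: h=1, slot 1 occupied → index 2.
Insert 911: h=12, slots 12,0,1,2 occupied → index 3.
Table: [477, 960, 310, 911, ∅, ∅, ∅, 41, ∅, ∅, 901, 849, 412]
Lookup 911: h=12, probe 12,0,1,2,3 → found at 3.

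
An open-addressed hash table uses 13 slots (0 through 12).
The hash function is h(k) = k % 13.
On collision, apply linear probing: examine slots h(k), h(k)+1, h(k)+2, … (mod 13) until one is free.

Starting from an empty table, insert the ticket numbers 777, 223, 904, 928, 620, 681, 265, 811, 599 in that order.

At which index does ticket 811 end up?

11

777 hashes to 10; slot 10 is free -> place at 10.
223 hashes to 2; slot 2 is free -> place at 2.
904 hashes to 7; slot 7 is free -> place at 7.
928 hashes to 5; slot 5 is free -> place at 5.
620 hashes to 9; slot 9 is free -> place at 9.
681 hashes to 5; 5 taken -> place at 6.
265 hashes to 5; 5,6,7 taken -> place at 8.
811 hashes to 5; 5,6,7,8,9,10 taken -> place at 11.
599 hashes to 1; slot 1 is free -> place at 1.
Table: [∅, 599, 223, ∅, ∅, 928, 681, 904, 265, 620, 777, 811, ∅]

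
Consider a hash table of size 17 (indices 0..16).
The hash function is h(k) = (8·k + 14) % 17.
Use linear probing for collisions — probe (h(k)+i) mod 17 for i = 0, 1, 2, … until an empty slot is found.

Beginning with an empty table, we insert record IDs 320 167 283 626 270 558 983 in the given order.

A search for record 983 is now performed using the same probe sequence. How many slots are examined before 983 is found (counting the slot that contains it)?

5

320: h=7 => slot 7
167: h=7, probe 7,8 => slot 8
283: h=0 => slot 0
626: h=7, probe 7,8,9 => slot 9
270: h=15 => slot 15
558: h=7, probe 7,8,9,10 => slot 10
983: h=7, probe 7,8,9,10,11 => slot 11
Table: [283, -, -, -, -, -, -, 320, 167, 626, 558, 983, -, -, -, 270, -]
Lookup 983: h=7, probe 7,8,9,10,11 → found at 11.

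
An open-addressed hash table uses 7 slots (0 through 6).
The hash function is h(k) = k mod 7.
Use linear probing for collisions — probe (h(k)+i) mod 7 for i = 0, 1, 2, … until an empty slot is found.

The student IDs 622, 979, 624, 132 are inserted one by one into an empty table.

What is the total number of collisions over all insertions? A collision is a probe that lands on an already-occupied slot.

622 hashes to 6; slot 6 is free → place at 6.
979 hashes to 6; 6 taken → place at 0.
624 hashes to 1; slot 1 is free → place at 1.
132 hashes to 6; 6,0,1 taken → place at 2.
Table: [979, 624, 132, -, -, -, 622]

4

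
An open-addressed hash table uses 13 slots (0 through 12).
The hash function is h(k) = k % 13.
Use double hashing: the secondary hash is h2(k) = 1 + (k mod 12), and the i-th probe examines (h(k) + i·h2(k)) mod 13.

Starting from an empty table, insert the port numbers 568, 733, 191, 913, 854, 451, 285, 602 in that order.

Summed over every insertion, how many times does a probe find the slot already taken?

568 hashes to 9; slot 9 is free => place at 9.
733 hashes to 5; slot 5 is free => place at 5.
191 hashes to 9, h2=12; 9 taken => place at 8.
913 hashes to 3; slot 3 is free => place at 3.
854 hashes to 9, h2=3; 9 taken => place at 12.
451 hashes to 9, h2=8; 9 taken => place at 4.
285 hashes to 12, h2=10; 12,9 taken => place at 6.
602 hashes to 4, h2=3; 4 taken => place at 7.
Table: [_, _, _, 913, 451, 733, 285, 602, 191, 568, _, _, 854]

6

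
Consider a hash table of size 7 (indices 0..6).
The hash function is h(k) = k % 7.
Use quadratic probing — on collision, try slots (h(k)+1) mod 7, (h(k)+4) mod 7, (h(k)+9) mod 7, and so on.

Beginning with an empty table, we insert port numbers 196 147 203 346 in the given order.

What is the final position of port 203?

4

Insert 196: h=0, slot 0 empty -> index 0.
Insert 147: h=0, slot 0 occupied -> index 1.
Insert 203: h=0, slots 0,1 occupied -> index 4.
Insert 346: h=3, slot 3 empty -> index 3.
Table: [196, 147, -, 346, 203, -, -]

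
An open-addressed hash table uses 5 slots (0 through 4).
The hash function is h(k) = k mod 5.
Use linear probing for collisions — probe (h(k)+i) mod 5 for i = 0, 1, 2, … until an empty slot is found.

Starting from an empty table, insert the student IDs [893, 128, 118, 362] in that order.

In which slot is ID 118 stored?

0

893 hashes to 3; slot 3 is free -> place at 3.
128 hashes to 3; 3 taken -> place at 4.
118 hashes to 3; 3,4 taken -> place at 0.
362 hashes to 2; slot 2 is free -> place at 2.
Table: [118, _, 362, 893, 128]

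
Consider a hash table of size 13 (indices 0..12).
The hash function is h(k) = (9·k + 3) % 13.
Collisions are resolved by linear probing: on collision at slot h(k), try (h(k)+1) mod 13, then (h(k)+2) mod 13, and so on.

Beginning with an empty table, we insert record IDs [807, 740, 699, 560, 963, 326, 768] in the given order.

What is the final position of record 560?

Insert 807: h=12, slot 12 empty → index 12.
Insert 740: h=7, slot 7 empty → index 7.
Insert 699: h=2, slot 2 empty → index 2.
Insert 560: h=12, slot 12 occupied → index 0.
Insert 963: h=12, slots 12,0 occupied → index 1.
Insert 326: h=12, slots 12,0,1,2 occupied → index 3.
Insert 768: h=12, slots 12,0,1,2,3 occupied → index 4.
Table: [560, 963, 699, 326, 768, -, -, 740, -, -, -, -, 807]

0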